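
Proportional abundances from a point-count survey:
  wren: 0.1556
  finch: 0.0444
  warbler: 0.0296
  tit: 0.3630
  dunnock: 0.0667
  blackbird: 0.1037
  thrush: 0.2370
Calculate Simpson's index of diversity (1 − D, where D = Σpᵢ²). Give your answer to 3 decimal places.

0.770

D = 0.1556² + 0.0444² + 0.0296² + 0.363² + 0.0667² + 0.1037² + 0.237² = 0.02421 + 0.00197 + 0.00088 + 0.13177 + 0.00445 + 0.01075 + 0.05617 = 0.23020 (working shown to 5 dp, full precision carried).
So 1 − D = 0.76980, i.e. 0.770 to 3 decimal places.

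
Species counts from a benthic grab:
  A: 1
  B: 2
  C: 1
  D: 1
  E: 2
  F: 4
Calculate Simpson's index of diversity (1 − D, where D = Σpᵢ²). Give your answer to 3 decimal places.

0.777

Total N = 1+2+1+1+2+4 = 11, so the proportions are 0.09091, 0.18182, 0.09091, 0.09091, 0.18182, 0.36364 (working shown to 5 dp, full precision carried).
D = 0.09091² + 0.18182² + 0.09091² + 0.09091² + 0.18182² + 0.36364² = 0.00826 + 0.03306 + 0.00826 + 0.00826 + 0.03306 + 0.13223 = 0.22314.
So 1 − D = 0.77686, i.e. 0.777 to 3 decimal places.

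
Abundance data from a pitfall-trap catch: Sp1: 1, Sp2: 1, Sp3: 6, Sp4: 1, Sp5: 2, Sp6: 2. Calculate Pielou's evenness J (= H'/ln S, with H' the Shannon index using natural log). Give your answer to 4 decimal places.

Total N = 1+1+6+1+2+2 = 13, so the proportions are 0.076923, 0.076923, 0.461538, 0.076923, 0.153846, 0.153846 (working shown to 6 dp, full precision carried).
H' = −Σ pᵢ ln pᵢ = −((-0.197304) + (-0.197304) + (-0.356857) + (-0.197304) + (-0.287970) + (-0.287970)) = 1.524707.
With S = 6 species, ln S = 1.791759, so J = 1.524707/1.791759 = 0.850955, i.e. 0.8510 to 4 decimal places.

0.8510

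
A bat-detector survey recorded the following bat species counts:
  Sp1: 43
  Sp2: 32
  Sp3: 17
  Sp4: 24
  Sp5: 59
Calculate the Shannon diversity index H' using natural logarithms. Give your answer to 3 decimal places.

Total N = 43+32+17+24+59 = 175, so the proportions are 0.24571, 0.18286, 0.09714, 0.13714, 0.33714 (working shown to 5 dp, full precision carried).
Each pᵢ ln pᵢ term: 0.24571×(-1.40359)=-0.34488, 0.18286×(-1.69905)=-0.31068, 0.09714×(-2.33157)=-0.22650, 0.13714×(-1.98673)=-0.27247, 0.33714×(-1.08725)=-0.36656.
Sum = -1.52108, so H' = 1.521.

1.521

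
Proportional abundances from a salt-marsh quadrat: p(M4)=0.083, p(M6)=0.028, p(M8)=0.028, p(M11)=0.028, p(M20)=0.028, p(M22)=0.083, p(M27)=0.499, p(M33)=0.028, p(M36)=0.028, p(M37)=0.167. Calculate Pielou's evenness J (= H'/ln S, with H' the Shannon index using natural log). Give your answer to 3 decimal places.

H' = −Σ pᵢ ln pᵢ = −((-0.20658) + (-0.10012) + (-0.10012) + (-0.10012) + (-0.10012) + (-0.20658) + (-0.34688) + (-0.10012) + (-0.10012) + (-0.29889)) = 1.65962 (working shown to 5 dp, full precision carried).
With S = 10 species, ln S = 2.30259, so J = 1.65962/2.30259 = 0.72076, i.e. 0.721 to 3 decimal places.

0.721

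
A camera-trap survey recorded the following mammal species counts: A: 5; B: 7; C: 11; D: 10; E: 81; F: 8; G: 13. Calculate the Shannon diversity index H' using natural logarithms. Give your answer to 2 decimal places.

1.37

Total N = 5+7+11+10+81+8+13 = 135, so the proportions are 0.037, 0.0519, 0.0815, 0.0741, 0.6, 0.0593, 0.0963 (working shown to 4 dp, full precision carried).
Each pᵢ ln pᵢ term: 0.037×(-3.2958)=-0.1221, 0.0519×(-2.9594)=-0.1534, 0.0815×(-2.5074)=-0.2043, 0.0741×(-2.6027)=-0.1928, 0.6×(-0.5108)=-0.3065, 0.0593×(-2.8258)=-0.1675, 0.0963×(-2.3403)=-0.2254.
Sum = -1.3719, so H' = 1.37.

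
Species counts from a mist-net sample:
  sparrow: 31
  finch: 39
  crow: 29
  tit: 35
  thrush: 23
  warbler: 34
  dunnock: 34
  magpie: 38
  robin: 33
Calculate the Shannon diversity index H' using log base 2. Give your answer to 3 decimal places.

3.155

Total N = 31+39+29+35+23+34+34+38+33 = 296, so the proportions are 0.10473, 0.13176, 0.09797, 0.11824, 0.0777, 0.11486, 0.11486, 0.12838, 0.11149 (working shown to 5 dp, full precision carried).
Each pᵢ log₂ pᵢ term: 0.10473×(-3.25526)=-0.34092, 0.13176×(-2.92405)=-0.38526, 0.09797×(-3.35147)=-0.32835, 0.11824×(-3.08017)=-0.36421, 0.0777×(-3.68589)=-0.28640, 0.11486×(-3.12199)=-0.35861, 0.11486×(-3.12199)=-0.35861, 0.12838×(-2.96153)=-0.38020, 0.11149×(-3.16506)=-0.35286.
Sum = -3.15542, so H' = 3.155.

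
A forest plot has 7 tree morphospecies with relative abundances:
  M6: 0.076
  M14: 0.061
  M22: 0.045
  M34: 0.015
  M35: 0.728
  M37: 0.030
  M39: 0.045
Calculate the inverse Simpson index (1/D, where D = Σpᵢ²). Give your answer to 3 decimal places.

1.836

D = 0.076² + 0.061² + 0.045² + 0.015² + 0.728² + 0.03² + 0.045² = 0.005776 + 0.003721 + 0.002025 + 0.000225 + 0.529984 + 0.000900 + 0.002025 = 0.544656 (working shown to 6 dp, full precision carried).
So 1/D = 1.83602, i.e. 1.836 to 3 decimal places.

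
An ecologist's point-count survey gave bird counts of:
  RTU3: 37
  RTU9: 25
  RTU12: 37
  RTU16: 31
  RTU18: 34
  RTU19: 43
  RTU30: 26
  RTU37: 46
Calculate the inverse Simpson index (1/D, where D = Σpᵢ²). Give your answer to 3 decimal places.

Total N = 37+25+37+31+34+43+26+46 = 279, so the proportions are 0.1326165, 0.0896057, 0.1326165, 0.1111111, 0.1218638, 0.1541219, 0.09319, 0.1648746 (working shown to 7 dp, full precision carried).
D = 0.1326165² + 0.0896057² + 0.1326165² + 0.1111111² + 0.1218638² + 0.1541219² + 0.09319² + 0.1648746² = 0.0175871 + 0.0080292 + 0.0175871 + 0.0123457 + 0.0148508 + 0.0237535 + 0.0086844 + 0.0271836 = 0.1300215.
So 1/D = 7.69104, i.e. 7.691 to 3 decimal places.

7.691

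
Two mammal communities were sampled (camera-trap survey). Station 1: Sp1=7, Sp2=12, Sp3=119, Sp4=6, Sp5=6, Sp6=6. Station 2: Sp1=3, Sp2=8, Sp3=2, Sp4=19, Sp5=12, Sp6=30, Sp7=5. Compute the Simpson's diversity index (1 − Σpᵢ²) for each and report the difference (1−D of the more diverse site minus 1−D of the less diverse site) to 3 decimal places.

0.353

Station 1: N=156, proportions 0.044872, 0.076923, 0.762821, 0.038462, 0.038462, 0.038462, giving 1−D = 0.405736 (working shown to 6 dp, full precision carried).
Station 2: N=79, proportions 0.037975, 0.101266, 0.025316, 0.240506, 0.151899, 0.379747, 0.063291, giving 1−D = 0.758532.
Difference = |0.405736 − 0.758532| = 0.352796, i.e. 0.353 to 3 decimal places.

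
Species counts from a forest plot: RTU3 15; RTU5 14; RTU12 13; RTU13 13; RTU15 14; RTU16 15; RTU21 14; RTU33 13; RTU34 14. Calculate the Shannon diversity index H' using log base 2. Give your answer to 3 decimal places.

3.168

Total N = 15+14+13+13+14+15+14+13+14 = 125, so the proportions are 0.12, 0.112, 0.104, 0.104, 0.112, 0.12, 0.112, 0.104, 0.112 (working shown to 5 dp, full precision carried).
Each pᵢ log₂ pᵢ term: 0.12×(-3.05889)=-0.36707, 0.112×(-3.15843)=-0.35374, 0.104×(-3.26534)=-0.33960, 0.104×(-3.26534)=-0.33960, 0.112×(-3.15843)=-0.35374, 0.12×(-3.05889)=-0.36707, 0.112×(-3.15843)=-0.35374, 0.104×(-3.26534)=-0.33960, 0.112×(-3.15843)=-0.35374.
Sum = -3.16790, so H' = 3.168.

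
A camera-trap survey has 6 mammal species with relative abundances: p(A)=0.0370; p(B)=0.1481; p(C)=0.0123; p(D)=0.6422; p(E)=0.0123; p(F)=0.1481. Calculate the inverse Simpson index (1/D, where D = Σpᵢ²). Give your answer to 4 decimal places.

D = 0.037² + 0.1481² + 0.0123² + 0.6422² + 0.0123² + 0.1481² = 0.0013690 + 0.0219336 + 0.0001513 + 0.4124208 + 0.0001513 + 0.0219336 = 0.4579596 (working shown to 7 dp, full precision carried).
So 1/D = 2.183599, i.e. 2.1836 to 4 decimal places.

2.1836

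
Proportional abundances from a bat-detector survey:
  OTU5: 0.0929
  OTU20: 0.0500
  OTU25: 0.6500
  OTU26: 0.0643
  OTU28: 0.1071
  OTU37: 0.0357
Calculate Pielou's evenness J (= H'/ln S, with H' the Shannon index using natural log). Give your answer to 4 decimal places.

H' = −Σ pᵢ ln pᵢ = −((-0.220752) + (-0.149787) + (-0.280009) + (-0.176452) + (-0.239261) + (-0.118974)) = 1.185234 (working shown to 6 dp, full precision carried).
With S = 6 species, ln S = 1.791759, so J = 1.185234/1.791759 = 0.661492, i.e. 0.6615 to 4 decimal places.

0.6615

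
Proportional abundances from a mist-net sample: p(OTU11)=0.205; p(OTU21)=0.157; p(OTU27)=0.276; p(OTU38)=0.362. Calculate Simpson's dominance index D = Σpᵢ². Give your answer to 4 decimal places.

D = 0.205² + 0.157² + 0.276² + 0.362² = 0.042025 + 0.024649 + 0.076176 + 0.131044 = 0.273894 (working shown to 6 dp, full precision carried).
To 4 decimal places, D = 0.2739.

0.2739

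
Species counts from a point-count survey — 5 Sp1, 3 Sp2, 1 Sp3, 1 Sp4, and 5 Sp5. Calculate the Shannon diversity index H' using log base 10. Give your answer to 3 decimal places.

Total N = 5+3+1+1+5 = 15, so the proportions are 0.33333, 0.2, 0.06667, 0.06667, 0.33333 (working shown to 5 dp, full precision carried).
Each pᵢ log₁₀ pᵢ term: 0.33333×(-0.47712)=-0.15904, 0.2×(-0.69897)=-0.13979, 0.06667×(-1.17609)=-0.07841, 0.06667×(-1.17609)=-0.07841, 0.33333×(-0.47712)=-0.15904.
Sum = -0.61469, so H' = 0.615.

0.615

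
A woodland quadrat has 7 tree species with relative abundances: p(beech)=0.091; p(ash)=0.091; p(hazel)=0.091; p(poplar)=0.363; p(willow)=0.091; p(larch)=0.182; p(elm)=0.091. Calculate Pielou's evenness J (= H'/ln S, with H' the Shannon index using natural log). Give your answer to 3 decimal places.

H' = −Σ pᵢ ln pᵢ = −((-0.21812) + (-0.21812) + (-0.21812) + (-0.36785) + (-0.21812) + (-0.31008) + (-0.21812)) = 1.76852 (working shown to 5 dp, full precision carried).
With S = 7 species, ln S = 1.94591, so J = 1.76852/1.94591 = 0.90884, i.e. 0.909 to 3 decimal places.

0.909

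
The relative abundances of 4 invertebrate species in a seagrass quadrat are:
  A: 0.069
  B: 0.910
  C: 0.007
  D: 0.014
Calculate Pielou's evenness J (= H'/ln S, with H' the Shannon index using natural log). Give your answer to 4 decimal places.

0.2631

H' = −Σ pᵢ ln pᵢ = −((-0.184482) + (-0.085823) + (-0.034733) + (-0.059762)) = 0.364799 (working shown to 6 dp, full precision carried).
With S = 4 species, ln S = 1.386294, so J = 0.364799/1.386294 = 0.263147, i.e. 0.2631 to 4 decimal places.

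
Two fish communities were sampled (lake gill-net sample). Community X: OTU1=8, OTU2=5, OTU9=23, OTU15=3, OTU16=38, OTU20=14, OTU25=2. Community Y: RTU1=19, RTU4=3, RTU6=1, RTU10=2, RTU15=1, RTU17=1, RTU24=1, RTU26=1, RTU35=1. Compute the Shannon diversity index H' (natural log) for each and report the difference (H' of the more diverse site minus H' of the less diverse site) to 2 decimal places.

0.18

Community X: N=93, proportions 0.086, 0.0538, 0.2473, 0.0323, 0.4086, 0.1505, 0.0215, giving H' = 1.5578 (working shown to 4 dp, full precision carried).
Community Y: N=30, proportions 0.6333, 0.1, 0.0333, 0.0667, 0.0333, 0.0333, 0.0333, 0.0333, 0.0333, giving H' = 1.3803.
Difference = |1.5578 − 1.3803| = 0.1775, i.e. 0.18 to 2 decimal places.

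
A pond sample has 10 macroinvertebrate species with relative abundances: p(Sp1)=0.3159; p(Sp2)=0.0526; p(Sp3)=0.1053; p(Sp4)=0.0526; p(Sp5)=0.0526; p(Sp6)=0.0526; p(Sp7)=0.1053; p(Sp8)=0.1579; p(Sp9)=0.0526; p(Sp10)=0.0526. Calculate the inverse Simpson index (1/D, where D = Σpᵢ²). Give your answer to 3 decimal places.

6.116

D = 0.3159² + 0.0526² + 0.1053² + 0.0526² + 0.0526² + 0.0526² + 0.1053² + 0.1579² + 0.0526² + 0.0526² = 0.0997928 + 0.0027668 + 0.0110881 + 0.0027668 + 0.0027668 + 0.0027668 + 0.0110881 + 0.0249324 + 0.0027668 + 0.0027668 = 0.1635020 (working shown to 7 dp, full precision carried).
So 1/D = 6.11613, i.e. 6.116 to 3 decimal places.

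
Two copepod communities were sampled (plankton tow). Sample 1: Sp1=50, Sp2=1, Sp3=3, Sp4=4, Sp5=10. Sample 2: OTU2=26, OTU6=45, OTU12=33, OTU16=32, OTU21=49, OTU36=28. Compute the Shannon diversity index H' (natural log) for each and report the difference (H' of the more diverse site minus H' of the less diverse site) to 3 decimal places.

Sample 1: N=68, proportions 0.73529, 0.01471, 0.04412, 0.05882, 0.14706, giving H' = 0.87439 (working shown to 5 dp, full precision carried).
Sample 2: N=213, proportions 0.12207, 0.21127, 0.15493, 0.15023, 0.23005, 0.13146, giving H' = 1.76364.
Difference = |0.87439 − 1.76364| = 0.88925, i.e. 0.889 to 3 decimal places.

0.889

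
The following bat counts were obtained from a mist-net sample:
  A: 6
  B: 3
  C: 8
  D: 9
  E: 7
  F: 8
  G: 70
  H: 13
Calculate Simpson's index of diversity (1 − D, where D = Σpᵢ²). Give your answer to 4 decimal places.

Total N = 6+3+8+9+7+8+70+13 = 124, so the proportions are 0.048387, 0.024194, 0.064516, 0.072581, 0.056452, 0.064516, 0.564516, 0.104839 (working shown to 6 dp, full precision carried).
D = 0.048387² + 0.024194² + 0.064516² + 0.072581² + 0.056452² + 0.064516² + 0.564516² + 0.104839² = 0.002341 + 0.000585 + 0.004162 + 0.005268 + 0.003187 + 0.004162 + 0.318678 + 0.010991 = 0.349376.
So 1 − D = 0.650624, i.e. 0.6506 to 4 decimal places.

0.6506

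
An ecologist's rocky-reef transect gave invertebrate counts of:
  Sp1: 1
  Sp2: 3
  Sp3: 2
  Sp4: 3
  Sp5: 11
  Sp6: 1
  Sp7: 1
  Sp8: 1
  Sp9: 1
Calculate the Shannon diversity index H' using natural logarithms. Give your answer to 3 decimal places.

Total N = 1+3+2+3+11+1+1+1+1 = 24, so the proportions are 0.04167, 0.125, 0.08333, 0.125, 0.45833, 0.04167, 0.04167, 0.04167, 0.04167 (working shown to 5 dp, full precision carried).
Each pᵢ ln pᵢ term: 0.04167×(-3.17805)=-0.13242, 0.125×(-2.07944)=-0.25993, 0.08333×(-2.48491)=-0.20708, 0.125×(-2.07944)=-0.25993, 0.45833×(-0.78016)=-0.35757, 0.04167×(-3.17805)=-0.13242, 0.04167×(-3.17805)=-0.13242, 0.04167×(-3.17805)=-0.13242, 0.04167×(-3.17805)=-0.13242.
Sum = -1.74660, so H' = 1.747.

1.747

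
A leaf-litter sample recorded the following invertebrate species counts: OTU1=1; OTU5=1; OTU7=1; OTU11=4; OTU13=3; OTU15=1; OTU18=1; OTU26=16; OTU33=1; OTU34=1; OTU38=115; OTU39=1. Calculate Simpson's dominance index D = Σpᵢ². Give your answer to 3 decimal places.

Total N = 1+1+1+4+3+1+1+16+1+1+115+1 = 146, so the proportions are 0.00685, 0.00685, 0.00685, 0.0274, 0.02055, 0.00685, 0.00685, 0.10959, 0.00685, 0.00685, 0.78767, 0.00685 (working shown to 5 dp, full precision carried).
D = 0.00685² + 0.00685² + 0.00685² + 0.0274² + 0.02055² + 0.00685² + 0.00685² + 0.10959² + 0.00685² + 0.00685² + 0.78767² + 0.00685² = 0.00005 + 0.00005 + 0.00005 + 0.00075 + 0.00042 + 0.00005 + 0.00005 + 0.01201 + 0.00005 + 0.00005 + 0.62043 + 0.00005 = 0.63398.
To 3 decimal places, D = 0.634.

0.634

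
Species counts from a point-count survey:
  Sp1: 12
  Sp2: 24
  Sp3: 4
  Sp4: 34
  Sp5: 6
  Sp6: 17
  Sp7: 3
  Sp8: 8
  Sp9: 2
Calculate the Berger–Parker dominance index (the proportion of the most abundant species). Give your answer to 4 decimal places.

Total N = 12+24+4+34+6+17+3+8+2 = 110, so the proportions are 0.109091, 0.218182, 0.036364, 0.309091, 0.054545, 0.154545, 0.027273, 0.072727, 0.018182 (working shown to 6 dp, full precision carried).
The largest proportion is 0.309091, i.e. d = 0.3091 to 4 decimal places.

0.3091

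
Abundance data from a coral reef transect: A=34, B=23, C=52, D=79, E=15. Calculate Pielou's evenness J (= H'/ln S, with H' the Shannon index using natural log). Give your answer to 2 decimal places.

Total N = 34+23+52+79+15 = 203, so the proportions are 0.1675, 0.1133, 0.2562, 0.3892, 0.0739 (working shown to 4 dp, full precision carried).
H' = −Σ pᵢ ln pᵢ = −((-0.2993) + (-0.2467) + (-0.3489) + (-0.3673) + (-0.1925)) = 1.4547.
With S = 5 species, ln S = 1.6094, so J = 1.4547/1.6094 = 0.9038, i.e. 0.90 to 2 decimal places.

0.90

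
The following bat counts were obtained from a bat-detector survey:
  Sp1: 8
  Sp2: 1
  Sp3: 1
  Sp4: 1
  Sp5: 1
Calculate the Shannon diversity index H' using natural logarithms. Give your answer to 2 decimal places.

1.10

Total N = 8+1+1+1+1 = 12, so the proportions are 0.6667, 0.0833, 0.0833, 0.0833, 0.0833 (working shown to 4 dp, full precision carried).
Each pᵢ ln pᵢ term: 0.6667×(-0.4055)=-0.2703, 0.0833×(-2.4849)=-0.2071, 0.0833×(-2.4849)=-0.2071, 0.0833×(-2.4849)=-0.2071, 0.0833×(-2.4849)=-0.2071.
Sum = -1.0986, so H' = 1.10.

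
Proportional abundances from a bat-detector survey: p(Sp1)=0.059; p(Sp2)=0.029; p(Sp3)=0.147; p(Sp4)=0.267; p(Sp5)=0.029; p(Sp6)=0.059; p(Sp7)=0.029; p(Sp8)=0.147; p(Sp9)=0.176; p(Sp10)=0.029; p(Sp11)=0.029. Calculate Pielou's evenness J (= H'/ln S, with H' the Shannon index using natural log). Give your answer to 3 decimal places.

0.863

H' = −Σ pᵢ ln pᵢ = −((-0.16698) + (-0.10267) + (-0.28185) + (-0.35258) + (-0.10267) + (-0.16698) + (-0.10267) + (-0.28185) + (-0.30576) + (-0.10267) + (-0.10267)) = 2.06936 (working shown to 5 dp, full precision carried).
With S = 11 species, ln S = 2.39790, so J = 2.06936/2.39790 = 0.86299, i.e. 0.863 to 3 decimal places.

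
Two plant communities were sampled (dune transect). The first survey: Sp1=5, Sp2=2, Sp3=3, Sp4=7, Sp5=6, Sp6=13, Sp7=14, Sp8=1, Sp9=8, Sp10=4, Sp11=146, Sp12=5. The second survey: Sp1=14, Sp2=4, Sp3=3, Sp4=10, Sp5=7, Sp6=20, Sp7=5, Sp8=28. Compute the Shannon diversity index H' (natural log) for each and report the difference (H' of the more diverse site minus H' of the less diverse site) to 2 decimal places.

0.51

The first survey: N=214, proportions 0.0234, 0.0093, 0.014, 0.0327, 0.028, 0.0607, 0.0654, 0.0047, 0.0374, 0.0187, 0.6822, 0.0234, giving H' = 1.3229 (working shown to 4 dp, full precision carried).
The second survey: N=91, proportions 0.1538, 0.044, 0.033, 0.1099, 0.0769, 0.2198, 0.0549, 0.3077, giving H' = 1.8329.
Difference = |1.3229 − 1.8329| = 0.5100, i.e. 0.51 to 2 decimal places.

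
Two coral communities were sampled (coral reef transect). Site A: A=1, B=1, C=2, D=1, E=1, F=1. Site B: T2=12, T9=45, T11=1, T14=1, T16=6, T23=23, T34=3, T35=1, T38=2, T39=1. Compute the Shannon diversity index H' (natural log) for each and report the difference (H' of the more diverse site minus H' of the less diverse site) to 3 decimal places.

Site A: N=7, proportions 0.14286, 0.14286, 0.28571, 0.14286, 0.14286, 0.14286, giving H' = 1.74787 (working shown to 5 dp, full precision carried).
Site B: N=95, proportions 0.12632, 0.47368, 0.01053, 0.01053, 0.06316, 0.24211, 0.03158, 0.01053, 0.02105, 0.01053, giving H' = 1.51527.
Difference = |1.74787 − 1.51527| = 0.23260, i.e. 0.233 to 3 decimal places.

0.233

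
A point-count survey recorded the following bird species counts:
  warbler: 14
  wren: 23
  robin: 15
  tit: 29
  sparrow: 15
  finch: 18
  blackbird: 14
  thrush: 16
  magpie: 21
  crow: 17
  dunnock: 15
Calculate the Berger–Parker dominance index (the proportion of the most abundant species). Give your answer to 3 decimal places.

0.147

Total N = 14+23+15+29+15+18+14+16+21+17+15 = 197, so the proportions are 0.07107, 0.11675, 0.07614, 0.14721, 0.07614, 0.09137, 0.07107, 0.08122, 0.1066, 0.08629, 0.07614 (working shown to 5 dp, full precision carried).
The largest proportion is 0.14721, i.e. d = 0.147 to 3 decimal places.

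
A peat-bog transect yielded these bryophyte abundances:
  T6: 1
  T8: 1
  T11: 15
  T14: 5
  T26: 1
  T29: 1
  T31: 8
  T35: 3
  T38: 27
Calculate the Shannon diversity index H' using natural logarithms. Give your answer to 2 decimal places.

1.59

Total N = 1+1+15+5+1+1+8+3+27 = 62, so the proportions are 0.0161, 0.0161, 0.2419, 0.0806, 0.0161, 0.0161, 0.129, 0.0484, 0.4355 (working shown to 4 dp, full precision carried).
Each pᵢ ln pᵢ term: 0.0161×(-4.1271)=-0.0666, 0.0161×(-4.1271)=-0.0666, 0.2419×(-1.4191)=-0.3433, 0.0806×(-2.5177)=-0.2030, 0.0161×(-4.1271)=-0.0666, 0.0161×(-4.1271)=-0.0666, 0.129×(-2.0477)=-0.2642, 0.0484×(-3.0285)=-0.1465, 0.4355×(-0.8313)=-0.3620.
Sum = -1.5854, so H' = 1.59.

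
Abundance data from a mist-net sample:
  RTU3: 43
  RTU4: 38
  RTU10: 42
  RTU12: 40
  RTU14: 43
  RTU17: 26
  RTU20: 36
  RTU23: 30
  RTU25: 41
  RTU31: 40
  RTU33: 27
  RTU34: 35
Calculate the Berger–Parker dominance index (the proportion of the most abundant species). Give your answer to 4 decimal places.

0.0975

Total N = 43+38+42+40+43+26+36+30+41+40+27+35 = 441, so the proportions are 0.097506, 0.086168, 0.095238, 0.090703, 0.097506, 0.058957, 0.081633, 0.068027, 0.092971, 0.090703, 0.061224, 0.079365 (working shown to 6 dp, full precision carried).
The largest proportion is 0.097506, i.e. d = 0.0975 to 4 decimal places.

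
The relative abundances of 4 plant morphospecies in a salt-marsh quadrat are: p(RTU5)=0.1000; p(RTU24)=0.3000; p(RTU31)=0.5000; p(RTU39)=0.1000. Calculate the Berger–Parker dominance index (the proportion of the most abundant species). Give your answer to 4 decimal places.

0.5000

The largest proportion is 0.5, i.e. d = 0.5000 to 4 decimal places.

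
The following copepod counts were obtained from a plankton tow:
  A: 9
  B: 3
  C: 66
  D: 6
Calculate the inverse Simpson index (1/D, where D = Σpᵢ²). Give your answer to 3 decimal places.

Total N = 9+3+66+6 = 84, so the proportions are 0.107143, 0.035714, 0.785714, 0.071429 (working shown to 6 dp, full precision carried).
D = 0.107143² + 0.035714² + 0.785714² + 0.071429² = 0.011480 + 0.001276 + 0.617347 + 0.005102 = 0.635204.
So 1/D = 1.57430, i.e. 1.574 to 3 decimal places.

1.574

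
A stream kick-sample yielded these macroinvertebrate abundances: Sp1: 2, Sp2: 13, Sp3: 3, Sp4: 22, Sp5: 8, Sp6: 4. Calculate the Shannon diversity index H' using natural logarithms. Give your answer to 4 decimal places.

1.4857

Total N = 2+13+3+22+8+4 = 52, so the proportions are 0.038462, 0.25, 0.057692, 0.423077, 0.153846, 0.076923 (working shown to 6 dp, full precision carried).
Each pᵢ ln pᵢ term: 0.038462×(-3.258097)=-0.125311, 0.25×(-1.386294)=-0.346574, 0.057692×(-2.852631)=-0.164575, 0.423077×(-0.860201)=-0.363931, 0.153846×(-1.871802)=-0.287970, 0.076923×(-2.564949)=-0.197304.
Sum = -1.485665, so H' = 1.4857.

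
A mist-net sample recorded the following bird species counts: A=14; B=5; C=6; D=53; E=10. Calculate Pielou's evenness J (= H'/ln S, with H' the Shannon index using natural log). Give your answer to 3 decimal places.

Total N = 14+5+6+53+10 = 88, so the proportions are 0.15909, 0.05682, 0.06818, 0.60227, 0.11364 (working shown to 5 dp, full precision carried).
H' = −Σ pᵢ ln pᵢ = −((-0.29245) + (-0.16295) + (-0.18311) + (-0.30538) + (-0.24713)) = 1.19102.
With S = 5 species, ln S = 1.60944, so J = 1.19102/1.60944 = 0.74002, i.e. 0.740 to 3 decimal places.

0.740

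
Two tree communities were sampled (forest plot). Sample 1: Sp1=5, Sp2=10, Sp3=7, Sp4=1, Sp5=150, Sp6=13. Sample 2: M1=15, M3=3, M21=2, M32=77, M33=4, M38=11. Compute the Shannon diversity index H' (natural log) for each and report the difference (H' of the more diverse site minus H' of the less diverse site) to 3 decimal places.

Sample 1: N=186, proportions 0.026882, 0.053763, 0.037634, 0.005376, 0.806452, 0.069892, giving H' = 0.765349 (working shown to 6 dp, full precision carried).
Sample 2: N=112, proportions 0.133929, 0.026786, 0.017857, 0.6875, 0.035714, 0.098214, giving H' = 1.042625.
Difference = |0.765349 − 1.042625| = 0.277276, i.e. 0.277 to 3 decimal places.

0.277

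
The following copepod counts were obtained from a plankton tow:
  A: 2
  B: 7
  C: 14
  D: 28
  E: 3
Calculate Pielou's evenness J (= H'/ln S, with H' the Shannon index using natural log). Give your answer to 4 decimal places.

0.7692

Total N = 2+7+14+28+3 = 54, so the proportions are 0.037037, 0.12963, 0.259259, 0.518519, 0.055556 (working shown to 6 dp, full precision carried).
H' = −Σ pᵢ ln pᵢ = −((-0.122068) + (-0.264843) + (-0.349981) + (-0.340552) + (-0.160576)) = 1.238021.
With S = 5 species, ln S = 1.609438, so J = 1.238021/1.609438 = 0.769225, i.e. 0.7692 to 4 decimal places.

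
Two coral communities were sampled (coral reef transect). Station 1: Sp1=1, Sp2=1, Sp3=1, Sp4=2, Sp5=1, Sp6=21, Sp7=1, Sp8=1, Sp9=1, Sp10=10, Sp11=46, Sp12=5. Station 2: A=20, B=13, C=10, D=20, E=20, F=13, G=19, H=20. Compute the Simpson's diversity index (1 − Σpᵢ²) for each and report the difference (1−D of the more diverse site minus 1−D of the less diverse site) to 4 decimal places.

0.1936

Station 1: N=91, proportions 0.010989, 0.010989, 0.010989, 0.021978, 0.010989, 0.230769, 0.010989, 0.010989, 0.010989, 0.10989, 0.505495, 0.054945, giving 1−D = 0.674798 (working shown to 6 dp, full precision carried).
Station 2: N=135, proportions 0.148148, 0.096296, 0.074074, 0.148148, 0.148148, 0.096296, 0.140741, 0.148148, giving 1−D = 0.868368.
Difference = |0.674798 − 0.868368| = 0.193570, i.e. 0.1936 to 4 decimal places.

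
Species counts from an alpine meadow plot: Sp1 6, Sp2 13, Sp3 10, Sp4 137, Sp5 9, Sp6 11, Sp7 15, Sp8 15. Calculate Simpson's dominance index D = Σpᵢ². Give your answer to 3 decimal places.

Total N = 6+13+10+137+9+11+15+15 = 216, so the proportions are 0.02778, 0.06019, 0.0463, 0.63426, 0.04167, 0.05093, 0.06944, 0.06944 (working shown to 5 dp, full precision carried).
D = 0.02778² + 0.06019² + 0.0463² + 0.63426² + 0.04167² + 0.05093² + 0.06944² + 0.06944² = 0.00077 + 0.00362 + 0.00214 + 0.40228 + 0.00174 + 0.00259 + 0.00482 + 0.00482 = 0.42280.
To 3 decimal places, D = 0.423.

0.423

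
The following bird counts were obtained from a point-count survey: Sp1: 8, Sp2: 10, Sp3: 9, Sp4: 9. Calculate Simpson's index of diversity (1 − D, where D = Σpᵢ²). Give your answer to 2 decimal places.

Total N = 8+10+9+9 = 36, so the proportions are 0.2222, 0.2778, 0.25, 0.25 (working shown to 4 dp, full precision carried).
D = 0.2222² + 0.2778² + 0.25² + 0.25² = 0.0494 + 0.0772 + 0.0625 + 0.0625 = 0.2515.
So 1 − D = 0.7485, i.e. 0.75 to 2 decimal places.

0.75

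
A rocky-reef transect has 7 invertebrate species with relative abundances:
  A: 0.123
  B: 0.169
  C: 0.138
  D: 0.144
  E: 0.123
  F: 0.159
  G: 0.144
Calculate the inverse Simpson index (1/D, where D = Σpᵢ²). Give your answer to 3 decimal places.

D = 0.123² + 0.169² + 0.138² + 0.144² + 0.123² + 0.159² + 0.144² = 0.0151290 + 0.0285610 + 0.0190440 + 0.0207360 + 0.0151290 + 0.0252810 + 0.0207360 = 0.1446160 (working shown to 7 dp, full precision carried).
So 1/D = 6.91486, i.e. 6.915 to 3 decimal places.

6.915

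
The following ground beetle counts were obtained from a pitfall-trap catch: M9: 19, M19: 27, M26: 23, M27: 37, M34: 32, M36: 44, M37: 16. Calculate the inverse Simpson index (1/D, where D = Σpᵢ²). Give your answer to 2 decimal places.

6.32

Total N = 19+27+23+37+32+44+16 = 198, so the proportions are 0.09596, 0.136364, 0.116162, 0.186869, 0.161616, 0.222222, 0.080808 (working shown to 6 dp, full precision carried).
D = 0.09596² + 0.136364² + 0.116162² + 0.186869² + 0.161616² + 0.222222² + 0.080808² = 0.009208 + 0.018595 + 0.013494 + 0.034920 + 0.026120 + 0.049383 + 0.006530 = 0.158249.
So 1/D = 6.3191, i.e. 6.32 to 2 decimal places.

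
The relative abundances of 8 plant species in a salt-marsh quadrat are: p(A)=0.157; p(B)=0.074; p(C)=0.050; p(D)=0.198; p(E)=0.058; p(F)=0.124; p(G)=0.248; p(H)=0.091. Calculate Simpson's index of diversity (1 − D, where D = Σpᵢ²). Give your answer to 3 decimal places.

0.840

D = 0.157² + 0.074² + 0.05² + 0.198² + 0.058² + 0.124² + 0.248² + 0.091² = 0.02465 + 0.00548 + 0.00250 + 0.03920 + 0.00336 + 0.01538 + 0.06150 + 0.00828 = 0.16035 (working shown to 5 dp, full precision carried).
So 1 − D = 0.83965, i.e. 0.840 to 3 decimal places.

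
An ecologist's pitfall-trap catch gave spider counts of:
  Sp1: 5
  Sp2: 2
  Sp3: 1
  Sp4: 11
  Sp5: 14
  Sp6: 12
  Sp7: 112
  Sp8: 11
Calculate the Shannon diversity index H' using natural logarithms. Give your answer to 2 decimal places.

1.21

Total N = 5+2+1+11+14+12+112+11 = 168, so the proportions are 0.0298, 0.0119, 0.006, 0.0655, 0.0833, 0.0714, 0.6667, 0.0655 (working shown to 4 dp, full precision carried).
Each pᵢ ln pᵢ term: 0.0298×(-3.5145)=-0.1046, 0.0119×(-4.4308)=-0.0527, 0.006×(-5.1240)=-0.0305, 0.0655×(-2.7261)=-0.1785, 0.0833×(-2.4849)=-0.2071, 0.0714×(-2.6391)=-0.1885, 0.6667×(-0.4055)=-0.2703, 0.0655×(-2.7261)=-0.1785.
Sum = -1.2107, so H' = 1.21.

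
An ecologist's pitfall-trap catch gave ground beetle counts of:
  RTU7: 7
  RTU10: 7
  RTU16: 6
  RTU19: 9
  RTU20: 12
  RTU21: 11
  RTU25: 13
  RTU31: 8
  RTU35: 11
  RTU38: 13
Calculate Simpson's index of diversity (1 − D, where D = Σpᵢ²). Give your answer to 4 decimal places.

Total N = 7+7+6+9+12+11+13+8+11+13 = 97, so the proportions are 0.072165, 0.072165, 0.061856, 0.092784, 0.123711, 0.113402, 0.134021, 0.082474, 0.113402, 0.134021 (working shown to 6 dp, full precision carried).
D = 0.072165² + 0.072165² + 0.061856² + 0.092784² + 0.123711² + 0.113402² + 0.134021² + 0.082474² + 0.113402² + 0.134021² = 0.005208 + 0.005208 + 0.003826 + 0.008609 + 0.015304 + 0.012860 + 0.017962 + 0.006802 + 0.012860 + 0.017962 = 0.106600.
So 1 − D = 0.893400, i.e. 0.8934 to 4 decimal places.

0.8934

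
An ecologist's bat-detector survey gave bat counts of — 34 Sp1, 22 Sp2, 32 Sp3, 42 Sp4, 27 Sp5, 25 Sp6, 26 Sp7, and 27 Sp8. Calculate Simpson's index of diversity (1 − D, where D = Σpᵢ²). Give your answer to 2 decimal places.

Total N = 34+22+32+42+27+25+26+27 = 235, so the proportions are 0.1447, 0.0936, 0.1362, 0.1787, 0.1149, 0.1064, 0.1106, 0.1149 (working shown to 4 dp, full precision carried).
D = 0.1447² + 0.0936² + 0.1362² + 0.1787² + 0.1149² + 0.1064² + 0.1106² + 0.1149² = 0.0209 + 0.0088 + 0.0185 + 0.0319 + 0.0132 + 0.0113 + 0.0122 + 0.0132 = 0.1301.
So 1 − D = 0.8699, i.e. 0.87 to 2 decimal places.

0.87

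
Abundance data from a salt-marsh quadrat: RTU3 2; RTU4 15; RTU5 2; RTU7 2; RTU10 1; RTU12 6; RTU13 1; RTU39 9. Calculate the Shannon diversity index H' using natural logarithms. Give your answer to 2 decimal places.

Total N = 2+15+2+2+1+6+1+9 = 38, so the proportions are 0.0526, 0.3947, 0.0526, 0.0526, 0.0263, 0.1579, 0.0263, 0.2368 (working shown to 4 dp, full precision carried).
Each pᵢ ln pᵢ term: 0.0526×(-2.9444)=-0.1550, 0.3947×(-0.9295)=-0.3669, 0.0526×(-2.9444)=-0.1550, 0.0526×(-2.9444)=-0.1550, 0.0263×(-3.6376)=-0.0957, 0.1579×(-1.8458)=-0.2914, 0.0263×(-3.6376)=-0.0957, 0.2368×(-1.4404)=-0.3411.
Sum = -1.6559, so H' = 1.66.

1.66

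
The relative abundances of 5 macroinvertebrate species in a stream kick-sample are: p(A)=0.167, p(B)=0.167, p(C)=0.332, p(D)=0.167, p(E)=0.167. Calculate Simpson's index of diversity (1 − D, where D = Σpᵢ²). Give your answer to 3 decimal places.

D = 0.167² + 0.167² + 0.332² + 0.167² + 0.167² = 0.02789 + 0.02789 + 0.11022 + 0.02789 + 0.02789 = 0.22178 (working shown to 5 dp, full precision carried).
So 1 − D = 0.77822, i.e. 0.778 to 3 decimal places.

0.778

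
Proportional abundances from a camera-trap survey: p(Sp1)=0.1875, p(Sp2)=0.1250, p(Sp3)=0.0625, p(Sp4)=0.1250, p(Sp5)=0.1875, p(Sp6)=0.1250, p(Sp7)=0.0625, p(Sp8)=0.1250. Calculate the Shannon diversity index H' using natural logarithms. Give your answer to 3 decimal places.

Each pᵢ ln pᵢ term (working shown to 5 dp, full precision carried): 0.1875×(-1.67398)=-0.31387, 0.125×(-2.07944)=-0.25993, 0.0625×(-2.77259)=-0.17329, 0.125×(-2.07944)=-0.25993, 0.1875×(-1.67398)=-0.31387, 0.125×(-2.07944)=-0.25993, 0.0625×(-2.77259)=-0.17329, 0.125×(-2.07944)=-0.25993.
Sum = -2.01404, so H' = 2.014.

2.014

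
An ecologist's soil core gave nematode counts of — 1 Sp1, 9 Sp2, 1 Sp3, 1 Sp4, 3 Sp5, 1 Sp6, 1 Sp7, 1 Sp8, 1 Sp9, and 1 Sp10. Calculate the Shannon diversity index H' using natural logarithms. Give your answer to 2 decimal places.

1.84

Total N = 1+9+1+1+3+1+1+1+1+1 = 20, so the proportions are 0.05, 0.45, 0.05, 0.05, 0.15, 0.05, 0.05, 0.05, 0.05, 0.05 (working shown to 4 dp, full precision carried).
Each pᵢ ln pᵢ term: 0.05×(-2.9957)=-0.1498, 0.45×(-0.7985)=-0.3593, 0.05×(-2.9957)=-0.1498, 0.05×(-2.9957)=-0.1498, 0.15×(-1.8971)=-0.2846, 0.05×(-2.9957)=-0.1498, 0.05×(-2.9957)=-0.1498, 0.05×(-2.9957)=-0.1498, 0.05×(-2.9957)=-0.1498, 0.05×(-2.9957)=-0.1498.
Sum = -1.8422, so H' = 1.84.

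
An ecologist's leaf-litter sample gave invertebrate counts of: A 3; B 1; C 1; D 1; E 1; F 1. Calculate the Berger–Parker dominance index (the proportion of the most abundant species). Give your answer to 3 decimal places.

Total N = 3+1+1+1+1+1 = 8, so the proportions are 0.375, 0.125, 0.125, 0.125, 0.125, 0.125 (working shown to 5 dp, full precision carried).
The largest proportion is 0.375, i.e. d = 0.375 to 3 decimal places.

0.375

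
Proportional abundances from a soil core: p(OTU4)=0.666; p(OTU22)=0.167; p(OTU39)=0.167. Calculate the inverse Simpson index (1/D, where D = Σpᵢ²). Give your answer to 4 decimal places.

2.0027

D = 0.666² + 0.167² + 0.167² = 0.4435560 + 0.0278890 + 0.0278890 = 0.4993340 (working shown to 7 dp, full precision carried).
So 1/D = 2.002668, i.e. 2.0027 to 4 decimal places.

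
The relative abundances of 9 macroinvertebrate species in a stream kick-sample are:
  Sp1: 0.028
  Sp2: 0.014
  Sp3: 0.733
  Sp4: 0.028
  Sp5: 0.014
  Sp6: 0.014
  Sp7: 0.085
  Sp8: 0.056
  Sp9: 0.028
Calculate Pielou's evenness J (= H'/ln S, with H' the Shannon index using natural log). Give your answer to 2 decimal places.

0.49

H' = −Σ pᵢ ln pᵢ = −((-0.1001) + (-0.0598) + (-0.2277) + (-0.1001) + (-0.0598) + (-0.0598) + (-0.2095) + (-0.1614) + (-0.1001)) = 1.0783 (working shown to 4 dp, full precision carried).
With S = 9 species, ln S = 2.1972, so J = 1.0783/2.1972 = 0.4907, i.e. 0.49 to 2 decimal places.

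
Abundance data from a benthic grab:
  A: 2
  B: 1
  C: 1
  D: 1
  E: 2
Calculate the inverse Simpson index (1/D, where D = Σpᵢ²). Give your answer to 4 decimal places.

4.4545

Total N = 2+1+1+1+2 = 7, so the proportions are 0.28571429, 0.14285714, 0.14285714, 0.14285714, 0.28571429 (working shown to 8 dp, full precision carried).
D = 0.28571429² + 0.14285714² + 0.14285714² + 0.14285714² + 0.28571429² = 0.08163265 + 0.02040816 + 0.02040816 + 0.02040816 + 0.08163265 = 0.22448980.
So 1/D = 4.454545, i.e. 4.4545 to 4 decimal places.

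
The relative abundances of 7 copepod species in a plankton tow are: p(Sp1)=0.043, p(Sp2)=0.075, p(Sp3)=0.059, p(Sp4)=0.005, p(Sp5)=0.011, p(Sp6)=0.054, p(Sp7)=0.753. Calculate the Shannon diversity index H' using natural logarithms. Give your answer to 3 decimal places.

0.944

Each pᵢ ln pᵢ term (working shown to 5 dp, full precision carried): 0.043×(-3.14656)=-0.13530, 0.075×(-2.59027)=-0.19427, 0.059×(-2.83022)=-0.16698, 0.005×(-5.29832)=-0.02649, 0.011×(-4.50986)=-0.04961, 0.054×(-2.91877)=-0.15761, 0.753×(-0.28369)=-0.21362.
Sum = -0.94389, so H' = 0.944.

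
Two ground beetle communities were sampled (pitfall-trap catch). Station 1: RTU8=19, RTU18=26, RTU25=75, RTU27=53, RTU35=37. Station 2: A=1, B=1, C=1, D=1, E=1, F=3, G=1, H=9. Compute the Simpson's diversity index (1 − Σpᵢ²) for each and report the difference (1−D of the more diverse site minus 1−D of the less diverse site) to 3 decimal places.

Station 1: N=210, proportions 0.090476, 0.12381, 0.357143, 0.252381, 0.17619, giving 1−D = 0.754195 (working shown to 6 dp, full precision carried).
Station 2: N=18, proportions 0.055556, 0.055556, 0.055556, 0.055556, 0.055556, 0.166667, 0.055556, 0.5, giving 1−D = 0.703704.
Difference = |0.754195 − 0.703704| = 0.050491, i.e. 0.050 to 3 decimal places.

0.050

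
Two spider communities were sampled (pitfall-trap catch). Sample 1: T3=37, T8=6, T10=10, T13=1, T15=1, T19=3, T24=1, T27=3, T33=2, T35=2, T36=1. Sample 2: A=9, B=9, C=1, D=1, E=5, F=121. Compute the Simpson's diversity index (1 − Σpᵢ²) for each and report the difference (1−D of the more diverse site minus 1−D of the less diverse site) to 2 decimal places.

0.35

Sample 1: N=67, proportions 0.5522, 0.0896, 0.1493, 0.0149, 0.0149, 0.0448, 0.0149, 0.0448, 0.0299, 0.0299, 0.0149, giving 1−D = 0.6581 (working shown to 4 dp, full precision carried).
Sample 2: N=146, proportions 0.0616, 0.0616, 0.0068, 0.0068, 0.0342, 0.8288, giving 1−D = 0.3043.
Difference = |0.6581 − 0.3043| = 0.3538, i.e. 0.35 to 2 decimal places.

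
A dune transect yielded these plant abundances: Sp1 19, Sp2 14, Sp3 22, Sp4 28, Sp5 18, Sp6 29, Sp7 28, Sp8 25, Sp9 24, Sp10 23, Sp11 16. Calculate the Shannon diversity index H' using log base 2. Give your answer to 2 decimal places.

Total N = 19+14+22+28+18+29+28+25+24+23+16 = 246, so the proportions are 0.0772, 0.0569, 0.0894, 0.1138, 0.0732, 0.1179, 0.1138, 0.1016, 0.0976, 0.0935, 0.065 (working shown to 4 dp, full precision carried).
Each pᵢ log₂ pᵢ term: 0.0772×(-3.6946)=-0.2854, 0.0569×(-4.1352)=-0.2353, 0.0894×(-3.4831)=-0.3115, 0.1138×(-3.1352)=-0.3568, 0.0732×(-3.7726)=-0.2760, 0.1179×(-3.0845)=-0.3636, 0.1138×(-3.1352)=-0.3568, 0.1016×(-3.2987)=-0.3352, 0.0976×(-3.3576)=-0.3276, 0.0935×(-3.4190)=-0.3197, 0.065×(-3.9425)=-0.2564.
Sum = -3.4244, so H' = 3.42.

3.42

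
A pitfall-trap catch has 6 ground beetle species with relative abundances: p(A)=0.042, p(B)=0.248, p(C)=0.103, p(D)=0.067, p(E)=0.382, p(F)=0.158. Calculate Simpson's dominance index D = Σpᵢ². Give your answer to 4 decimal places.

D = 0.042² + 0.248² + 0.103² + 0.067² + 0.382² + 0.158² = 0.001764 + 0.061504 + 0.010609 + 0.004489 + 0.145924 + 0.024964 = 0.249254 (working shown to 6 dp, full precision carried).
To 4 decimal places, D = 0.2493.

0.2493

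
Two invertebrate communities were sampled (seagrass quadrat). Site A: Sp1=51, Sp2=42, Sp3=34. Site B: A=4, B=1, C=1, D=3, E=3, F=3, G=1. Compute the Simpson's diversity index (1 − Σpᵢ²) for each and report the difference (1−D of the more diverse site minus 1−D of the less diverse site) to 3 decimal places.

0.163

Site A: N=127, proportions 0.401575, 0.330709, 0.267717, giving 1−D = 0.657697 (working shown to 6 dp, full precision carried).
Site B: N=16, proportions 0.25, 0.0625, 0.0625, 0.1875, 0.1875, 0.1875, 0.0625, giving 1−D = 0.820312.
Difference = |0.657697 − 0.820312| = 0.162615, i.e. 0.163 to 3 decimal places.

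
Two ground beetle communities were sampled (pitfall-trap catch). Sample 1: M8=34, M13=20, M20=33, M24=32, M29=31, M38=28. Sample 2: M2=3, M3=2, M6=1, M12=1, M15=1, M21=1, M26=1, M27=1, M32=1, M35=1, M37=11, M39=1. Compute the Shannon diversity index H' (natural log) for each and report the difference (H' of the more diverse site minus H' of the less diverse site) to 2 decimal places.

0.20

Sample 1: N=178, proportions 0.191, 0.1124, 0.1854, 0.1798, 0.1742, 0.1573, giving H' = 1.7781 (working shown to 4 dp, full precision carried).
Sample 2: N=25, proportions 0.12, 0.08, 0.04, 0.04, 0.04, 0.04, 0.04, 0.04, 0.04, 0.04, 0.44, 0.04, giving H' = 1.9765.
Difference = |1.7781 − 1.9765| = 0.1984, i.e. 0.20 to 2 decimal places.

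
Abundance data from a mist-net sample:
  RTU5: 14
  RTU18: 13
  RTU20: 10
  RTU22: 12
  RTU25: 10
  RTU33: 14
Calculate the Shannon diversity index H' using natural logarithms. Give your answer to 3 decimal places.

1.782

Total N = 14+13+10+12+10+14 = 73, so the proportions are 0.19178, 0.17808, 0.13699, 0.16438, 0.13699, 0.19178 (working shown to 5 dp, full precision carried).
Each pᵢ ln pᵢ term: 0.19178×(-1.65140)=-0.31671, 0.17808×(-1.72551)=-0.30728, 0.13699×(-1.98787)=-0.27231, 0.16438×(-1.80555)=-0.29680, 0.13699×(-1.98787)=-0.27231, 0.19178×(-1.65140)=-0.31671.
Sum = -1.78212, so H' = 1.782.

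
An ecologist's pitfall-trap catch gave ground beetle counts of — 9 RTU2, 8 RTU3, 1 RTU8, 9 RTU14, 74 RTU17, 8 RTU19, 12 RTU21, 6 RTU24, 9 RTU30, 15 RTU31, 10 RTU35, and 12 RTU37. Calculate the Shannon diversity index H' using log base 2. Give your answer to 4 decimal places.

Total N = 9+8+1+9+74+8+12+6+9+15+10+12 = 173, so the proportions are 0.052023, 0.046243, 0.00578, 0.052023, 0.427746, 0.046243, 0.069364, 0.034682, 0.052023, 0.086705, 0.057803, 0.069364 (working shown to 6 dp, full precision carried).
Each pᵢ log₂ pᵢ term: 0.052023×(-4.264703)=-0.221863, 0.046243×(-4.434628)=-0.205070, 0.00578×(-7.434628)=-0.042975, 0.052023×(-4.264703)=-0.221863, 0.427746×(-1.225175)=-0.524063, 0.046243×(-4.434628)=-0.205070, 0.069364×(-3.849666)=-0.267029, 0.034682×(-4.849666)=-0.168196, 0.052023×(-4.264703)=-0.221863, 0.086705×(-3.527738)=-0.305873, 0.057803×(-4.112700)=-0.237728, 0.069364×(-3.849666)=-0.267029.
Sum = -2.888622, so H' = 2.8886.

2.8886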